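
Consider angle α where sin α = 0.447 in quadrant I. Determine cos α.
cos α = √(1 - sin²α) = 0.8945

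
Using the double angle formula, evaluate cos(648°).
cos(648°) = cos²324° - sin²324° = 0.309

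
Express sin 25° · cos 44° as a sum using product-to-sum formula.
sin 25° cos 44° = (1/2)[sin(25°+44°) + sin(25°-44°)]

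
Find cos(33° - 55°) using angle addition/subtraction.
cos(33° - 55°) = cos 33° cos 55° + sin 33° sin 55° = 0.9272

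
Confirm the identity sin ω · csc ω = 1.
LHS = sin ω · (1/sin ω) = 1 = RHS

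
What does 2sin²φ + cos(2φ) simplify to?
2sin²φ + cos(2φ) = 1 (using Double angle)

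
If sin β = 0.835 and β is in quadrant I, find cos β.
cos β = 0.5502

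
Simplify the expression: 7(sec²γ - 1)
7(sec²γ - 1) = 7(tan²γ) (using Pythagorean identity)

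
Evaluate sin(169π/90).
sin(169π/90) = -0.3746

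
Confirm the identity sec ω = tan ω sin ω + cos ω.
RHS = sin²ω/cos ω + cos ω = (sin²ω + cos²ω)/cos ω = 1/cos ω = sec ω = LHS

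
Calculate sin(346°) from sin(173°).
sin(346°) = 2 sin 173° cos 173° = -0.2419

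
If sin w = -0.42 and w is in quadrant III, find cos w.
cos w = -0.9075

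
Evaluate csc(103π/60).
csc(103π/60) = -1.287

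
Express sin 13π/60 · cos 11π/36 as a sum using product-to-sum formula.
sin 13π/60 cos 11π/36 = (1/2)[sin(13π/60+11π/36) + sin(13π/60-11π/36)]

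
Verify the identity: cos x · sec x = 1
LHS = cos x · (1/cos x) = 1 = RHS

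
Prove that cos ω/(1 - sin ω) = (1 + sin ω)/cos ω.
RHS = (1 + sin ω)(1 - sin ω) / (cos ω(1 - sin ω)) = (1 - sin²ω) / (cos ω(1 - sin ω)) = cos²ω / (cos ω(1 - sin ω)) = cos ω/(1 - sin ω) = LHS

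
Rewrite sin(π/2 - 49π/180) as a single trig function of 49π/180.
sin(π/2 - 49π/180) = cos(49π/180)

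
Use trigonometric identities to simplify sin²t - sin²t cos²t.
sin²t - sin²t cos²t = sin⁴t (using Factoring)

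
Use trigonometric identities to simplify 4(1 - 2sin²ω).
4(1 - 2sin²ω) = 4(cos(2ω)) (using Double angle)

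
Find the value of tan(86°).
tan(86°) = 14.3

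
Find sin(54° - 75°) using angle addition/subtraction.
sin(54° - 75°) = sin 54° cos 75° - cos 54° sin 75° = -0.3584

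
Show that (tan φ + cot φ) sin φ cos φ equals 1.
LHS = (sin φ/cos φ + cos φ/sin φ) sin φ cos φ = ((sin²φ + cos²φ)/(sin φ cos φ)) · sin φ cos φ = sin²φ + cos²φ = 1 = RHS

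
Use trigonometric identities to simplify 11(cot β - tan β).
11(cot β - tan β) = 11(2 cot(2β)) (using Double angle)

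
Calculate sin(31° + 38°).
sin(31° + 38°) = sin 31° cos 38° + cos 31° sin 38° = 0.9336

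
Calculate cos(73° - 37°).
cos(73° - 37°) = cos 73° cos 37° + sin 73° sin 37° = 0.809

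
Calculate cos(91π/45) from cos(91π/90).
cos(91π/45) = 1 - 2sin²91π/90 = 0.9976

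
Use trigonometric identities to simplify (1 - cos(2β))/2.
(1 - cos(2β))/2 = sin²β (using Power reduction)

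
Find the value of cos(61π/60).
cos(61π/60) = -0.9986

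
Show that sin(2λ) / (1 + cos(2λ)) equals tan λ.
LHS = 2 sin λ cos λ / (2cos²λ) = sin λ/cos λ = tan λ = RHS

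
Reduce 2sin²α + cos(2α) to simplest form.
2sin²α + cos(2α) = 1 (using Double angle)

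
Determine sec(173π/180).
sec(173π/180) = -1.008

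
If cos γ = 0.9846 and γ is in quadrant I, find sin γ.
sin γ = 0.1748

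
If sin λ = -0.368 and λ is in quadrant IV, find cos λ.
cos λ = 0.9298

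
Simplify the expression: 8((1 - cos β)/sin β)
8((1 - cos β)/sin β) = 8(tan(β/2)) (using Half angle)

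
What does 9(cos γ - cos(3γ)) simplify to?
9(cos γ - cos(3γ)) = 9(2 sin(2γ) sin γ) (using Sum-to-product)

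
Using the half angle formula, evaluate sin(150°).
sin(150°) = √((1 - cos 300°)/2) = 1/2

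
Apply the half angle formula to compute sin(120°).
sin(120°) = √((1 - cos 240°)/2) = √3/2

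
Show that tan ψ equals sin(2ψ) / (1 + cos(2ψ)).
RHS = 2 sin ψ cos ψ / (2cos²ψ) = sin ψ/cos ψ = tan ψ = LHS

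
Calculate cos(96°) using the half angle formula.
cos(96°) = -√((1 + cos 192°)/2) = -0.1045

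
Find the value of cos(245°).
cos(245°) = -0.4226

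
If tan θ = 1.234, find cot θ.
cot θ = 1/tan θ = 0.8104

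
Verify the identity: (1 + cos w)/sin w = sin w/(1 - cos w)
RHS = sin w(1 + cos w) / ((1 - cos w)(1 + cos w)) = sin w(1 + cos w) / (1 - cos²w) = sin w(1 + cos w) / sin²w = (1 + cos w)/sin w = LHS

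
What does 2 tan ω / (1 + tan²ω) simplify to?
2 tan ω / (1 + tan²ω) = sin(2ω) (using Double angle)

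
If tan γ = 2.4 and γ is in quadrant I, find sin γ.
sin γ = 0.9231 (using tan²γ + 1 = sec²γ)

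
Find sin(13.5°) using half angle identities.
sin(13.5°) = √((1 - cos 27°)/2) = 0.2334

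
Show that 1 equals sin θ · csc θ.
RHS = sin θ · (1/sin θ) = 1 = LHS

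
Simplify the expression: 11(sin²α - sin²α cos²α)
11(sin²α - sin²α cos²α) = 11(sin⁴α) (using Factoring)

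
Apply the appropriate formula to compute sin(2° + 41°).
sin(2° + 41°) = sin 2° cos 41° + cos 2° sin 41° = 0.682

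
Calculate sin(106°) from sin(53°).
sin(106°) = 2 sin 53° cos 53° = 0.9613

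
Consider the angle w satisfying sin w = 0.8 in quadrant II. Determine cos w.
cos w = ±√(1 - sin²w) = -0.6 (negative in QII)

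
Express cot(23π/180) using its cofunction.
cot(23π/180) = tan(π/2 - 23π/180) = tan(67π/180)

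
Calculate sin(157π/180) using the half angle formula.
sin(157π/180) = √((1 - cos 157π/90)/2) = 0.3907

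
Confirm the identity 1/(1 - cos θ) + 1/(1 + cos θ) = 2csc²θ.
LHS = [(1 + cos θ) + (1 - cos θ)] / [(1 - cos θ)(1 + cos θ)] = 2/(1 - cos²θ) = 2/sin²θ = 2csc²θ = RHS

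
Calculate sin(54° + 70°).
sin(54° + 70°) = sin 54° cos 70° + cos 54° sin 70° = 0.829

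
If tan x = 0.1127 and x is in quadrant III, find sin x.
sin x = -0.112 (using tan²x + 1 = sec²x)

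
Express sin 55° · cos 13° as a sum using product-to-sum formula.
sin 55° cos 13° = (1/2)[sin(55°+13°) + sin(55°-13°)]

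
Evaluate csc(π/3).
csc(π/3) = 2√3/3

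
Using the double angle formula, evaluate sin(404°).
sin(404°) = 2 sin 202° cos 202° = 0.6947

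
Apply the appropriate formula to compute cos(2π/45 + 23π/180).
cos(2π/45 + 23π/180) = cos 2π/45 cos 23π/180 - sin 2π/45 sin 23π/180 = 0.8572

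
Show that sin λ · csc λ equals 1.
LHS = sin λ · (1/sin λ) = 1 = RHS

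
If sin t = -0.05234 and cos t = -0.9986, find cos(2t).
cos(2t) = cos²t - sin²t = 0.9945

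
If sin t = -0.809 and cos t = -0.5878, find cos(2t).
cos(2t) = cos²t - sin²t = -0.309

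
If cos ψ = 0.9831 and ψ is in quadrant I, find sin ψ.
sin ψ = 0.1831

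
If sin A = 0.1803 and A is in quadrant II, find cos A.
cos A = -0.9836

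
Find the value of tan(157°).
tan(157°) = -0.4245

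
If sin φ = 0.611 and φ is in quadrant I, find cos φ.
cos φ = 0.7916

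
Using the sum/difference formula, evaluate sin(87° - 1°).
sin(87° - 1°) = sin 87° cos 1° - cos 87° sin 1° = 0.9976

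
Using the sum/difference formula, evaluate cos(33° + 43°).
cos(33° + 43°) = cos 33° cos 43° - sin 33° sin 43° = 0.2419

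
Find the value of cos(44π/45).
cos(44π/45) = -0.9976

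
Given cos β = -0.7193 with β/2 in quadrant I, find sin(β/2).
sin(β/2) = ±√((1 - cos β)/2); positive since β/2 ∈ QI, so sin(β/2) = 0.9272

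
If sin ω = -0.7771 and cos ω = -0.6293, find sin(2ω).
sin(2ω) = 2 sin ω cos ω = 0.9781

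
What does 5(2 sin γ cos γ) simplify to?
5(2 sin γ cos γ) = 5(sin(2γ)) (using Double angle)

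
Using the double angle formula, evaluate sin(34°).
sin(34°) = 2 sin 17° cos 17° = 0.5592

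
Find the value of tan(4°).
tan(4°) = 0.06993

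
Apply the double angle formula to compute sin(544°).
sin(544°) = 2 sin 272° cos 272° = -0.06976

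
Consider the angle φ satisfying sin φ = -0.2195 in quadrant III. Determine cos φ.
cos φ = ±√(1 - sin²φ) = -0.9756 (negative in QIII)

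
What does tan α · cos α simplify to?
tan α · cos α = sin α (using Quotient identity)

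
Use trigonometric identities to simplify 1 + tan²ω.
1 + tan²ω = sec²ω (using Pythagorean identity)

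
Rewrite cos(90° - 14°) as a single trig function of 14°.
cos(90° - 14°) = sin(14°)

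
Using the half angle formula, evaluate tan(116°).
tan(116°) = sin 232° / (1 + cos 232°) = -2.05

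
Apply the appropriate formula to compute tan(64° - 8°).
tan(64° - 8°) = (tan 64° - tan 8°)/(1 + tan 64° tan 8°) = 1.483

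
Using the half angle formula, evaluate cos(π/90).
cos(π/90) = √((1 + cos π/45)/2) = 0.9994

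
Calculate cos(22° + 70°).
cos(22° + 70°) = cos 22° cos 70° - sin 22° sin 70° = -0.0349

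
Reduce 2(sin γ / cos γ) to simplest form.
2(sin γ / cos γ) = 2(tan γ) (using Quotient identity)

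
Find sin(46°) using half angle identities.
sin(46°) = √((1 - cos 92°)/2) = 0.7193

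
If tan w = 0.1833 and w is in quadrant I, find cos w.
cos w = 0.9836 (using tan²w + 1 = sec²w)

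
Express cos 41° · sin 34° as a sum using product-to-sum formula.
cos 41° sin 34° = (1/2)[sin(41°+34°) - sin(41°-34°)]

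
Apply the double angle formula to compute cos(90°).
cos(90°) = cos²45° - sin²45° = 0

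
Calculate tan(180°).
tan(180°) = 0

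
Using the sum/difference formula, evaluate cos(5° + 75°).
cos(5° + 75°) = cos 5° cos 75° - sin 5° sin 75° = 0.1736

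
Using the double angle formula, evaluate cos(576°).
cos(576°) = cos²288° - sin²288° = -0.809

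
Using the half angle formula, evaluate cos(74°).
cos(74°) = √((1 + cos 148°)/2) = 0.2756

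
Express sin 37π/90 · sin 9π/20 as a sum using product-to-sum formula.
sin 37π/90 sin 9π/20 = (1/2)[cos(37π/90-9π/20) - cos(37π/90+9π/20)]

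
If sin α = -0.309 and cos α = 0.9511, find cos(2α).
cos(2α) = cos²α - sin²α = 0.8091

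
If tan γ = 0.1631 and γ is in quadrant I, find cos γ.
cos γ = 0.987 (using tan²γ + 1 = sec²γ)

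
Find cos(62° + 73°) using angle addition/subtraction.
cos(62° + 73°) = cos 62° cos 73° - sin 62° sin 73° = -√2/2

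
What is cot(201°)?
cot(201°) = 2.605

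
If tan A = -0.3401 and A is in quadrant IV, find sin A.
sin A = -0.322 (using tan²A + 1 = sec²A)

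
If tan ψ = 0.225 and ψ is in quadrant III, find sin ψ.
sin ψ = -0.2195 (using tan²ψ + 1 = sec²ψ)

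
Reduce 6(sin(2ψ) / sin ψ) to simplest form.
6(sin(2ψ) / sin ψ) = 6(2 cos ψ) (using Double angle)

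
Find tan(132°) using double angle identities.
tan(132°) = 2 tan 66° / (1 - tan²66°) = -1.111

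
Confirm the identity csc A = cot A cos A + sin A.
RHS = cos²A/sin A + sin A = (cos²A + sin²A)/sin A = 1/sin A = csc A = LHS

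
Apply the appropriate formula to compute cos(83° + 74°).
cos(83° + 74°) = cos 83° cos 74° - sin 83° sin 74° = -0.9205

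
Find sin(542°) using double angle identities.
sin(542°) = 2 sin 271° cos 271° = -0.0349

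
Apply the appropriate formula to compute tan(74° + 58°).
tan(74° + 58°) = (tan 74° + tan 58°)/(1 - tan 74° tan 58°) = -1.111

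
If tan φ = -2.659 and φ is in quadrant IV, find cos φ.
cos φ = 0.352 (using tan²φ + 1 = sec²φ)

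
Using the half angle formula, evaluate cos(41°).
cos(41°) = √((1 + cos 82°)/2) = 0.7547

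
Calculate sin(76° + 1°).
sin(76° + 1°) = sin 76° cos 1° + cos 76° sin 1° = 0.9744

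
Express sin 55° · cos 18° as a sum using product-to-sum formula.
sin 55° cos 18° = (1/2)[sin(55°+18°) + sin(55°-18°)]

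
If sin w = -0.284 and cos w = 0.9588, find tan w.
tan w = sin w / cos w = -0.2962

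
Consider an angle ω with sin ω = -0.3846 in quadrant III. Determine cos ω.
cos ω = ±√(1 - sin²ω) = -0.9231 (negative in QIII)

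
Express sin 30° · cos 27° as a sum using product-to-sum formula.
sin 30° cos 27° = (1/2)[sin(30°+27°) + sin(30°-27°)]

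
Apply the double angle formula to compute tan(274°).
tan(274°) = 2 tan 137° / (1 - tan²137°) = -14.3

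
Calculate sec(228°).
sec(228°) = -1.494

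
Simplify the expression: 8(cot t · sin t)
8(cot t · sin t) = 8(cos t) (using Quotient identity)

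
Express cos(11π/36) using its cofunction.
cos(11π/36) = sin(π/2 - 11π/36) = sin(7π/36)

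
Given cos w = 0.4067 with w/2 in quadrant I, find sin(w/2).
sin(w/2) = ±√((1 - cos w)/2); positive since w/2 ∈ QI, so sin(w/2) = 0.5447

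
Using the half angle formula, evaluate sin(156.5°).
sin(156.5°) = √((1 - cos 313°)/2) = 0.3987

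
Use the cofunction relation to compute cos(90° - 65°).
cos(90° - 65°) = sin(65°) = 0.9063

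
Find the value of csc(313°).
csc(313°) = -1.367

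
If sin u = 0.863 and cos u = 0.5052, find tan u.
tan u = sin u / cos u = 1.708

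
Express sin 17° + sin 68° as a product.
sin 17° + sin 68° = 2 sin(42.5°) cos(-25.5°)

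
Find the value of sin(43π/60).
sin(43π/60) = 0.7771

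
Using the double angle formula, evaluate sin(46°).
sin(46°) = 2 sin 23° cos 23° = 0.7193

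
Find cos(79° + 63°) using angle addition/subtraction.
cos(79° + 63°) = cos 79° cos 63° - sin 79° sin 63° = -0.788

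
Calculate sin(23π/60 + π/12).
sin(23π/60 + π/12) = sin 23π/60 cos π/12 + cos 23π/60 sin π/12 = 0.9945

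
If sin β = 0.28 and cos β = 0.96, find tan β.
tan β = sin β / cos β = 0.2917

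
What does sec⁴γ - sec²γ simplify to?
sec⁴γ - sec²γ = tan⁴γ + tan²γ (using Pythagorean)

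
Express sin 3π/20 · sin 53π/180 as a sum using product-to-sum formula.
sin 3π/20 sin 53π/180 = (1/2)[cos(3π/20-53π/180) - cos(3π/20+53π/180)]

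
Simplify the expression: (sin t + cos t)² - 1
(sin t + cos t)² - 1 = sin(2t) (using Pythagorean + double angle)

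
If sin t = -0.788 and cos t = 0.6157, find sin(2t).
sin(2t) = 2 sin t cos t = -0.9703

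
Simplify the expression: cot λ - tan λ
cot λ - tan λ = 2 cot(2λ) (using Double angle)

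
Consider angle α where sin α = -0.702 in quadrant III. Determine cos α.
cos α = ±√(1 - sin²α) = -0.7122 (negative in QIII)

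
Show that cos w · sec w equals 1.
LHS = cos w · (1/cos w) = 1 = RHS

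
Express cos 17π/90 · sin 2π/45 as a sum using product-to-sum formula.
cos 17π/90 sin 2π/45 = (1/2)[sin(17π/90+2π/45) - sin(17π/90-2π/45)]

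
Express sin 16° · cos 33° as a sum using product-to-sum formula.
sin 16° cos 33° = (1/2)[sin(16°+33°) + sin(16°-33°)]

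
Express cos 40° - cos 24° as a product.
cos 40° - cos 24° = -2 sin(32°) sin(8°)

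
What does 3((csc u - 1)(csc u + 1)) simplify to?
3((csc u - 1)(csc u + 1)) = 3(cot²u) (using Diff. of squares)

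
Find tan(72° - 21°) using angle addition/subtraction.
tan(72° - 21°) = (tan 72° - tan 21°)/(1 + tan 72° tan 21°) = 1.235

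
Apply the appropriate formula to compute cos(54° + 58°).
cos(54° + 58°) = cos 54° cos 58° - sin 54° sin 58° = -0.3746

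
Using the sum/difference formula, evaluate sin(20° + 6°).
sin(20° + 6°) = sin 20° cos 6° + cos 20° sin 6° = 0.4384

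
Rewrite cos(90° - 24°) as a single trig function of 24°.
cos(90° - 24°) = sin(24°)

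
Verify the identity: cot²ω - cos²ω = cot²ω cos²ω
LHS = cos²ω/sin²ω - cos²ω = cos²ω(1/sin²ω - 1) = cos²ω · (1 - sin²ω)/sin²ω = cos²ω · cos²ω/sin²ω = cos²ω · cot²ω = RHS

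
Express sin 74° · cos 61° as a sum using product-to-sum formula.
sin 74° cos 61° = (1/2)[sin(74°+61°) + sin(74°-61°)]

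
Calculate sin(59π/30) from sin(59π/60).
sin(59π/30) = 2 sin 59π/60 cos 59π/60 = -0.1045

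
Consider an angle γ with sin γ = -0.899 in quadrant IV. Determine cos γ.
cos γ = √(1 - sin²γ) = 0.4379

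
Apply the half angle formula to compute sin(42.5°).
sin(42.5°) = √((1 - cos 85°)/2) = 0.6756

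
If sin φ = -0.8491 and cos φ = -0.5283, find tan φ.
tan φ = sin φ / cos φ = 1.607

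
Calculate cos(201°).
cos(201°) = -0.9336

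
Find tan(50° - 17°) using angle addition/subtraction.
tan(50° - 17°) = (tan 50° - tan 17°)/(1 + tan 50° tan 17°) = 0.6494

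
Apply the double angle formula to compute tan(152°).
tan(152°) = 2 tan 76° / (1 - tan²76°) = -0.5317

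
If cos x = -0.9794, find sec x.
sec x = 1/cos x = -1.021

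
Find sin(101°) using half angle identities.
sin(101°) = √((1 - cos 202°)/2) = 0.9816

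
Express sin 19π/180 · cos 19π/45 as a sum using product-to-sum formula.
sin 19π/180 cos 19π/45 = (1/2)[sin(19π/180+19π/45) + sin(19π/180-19π/45)]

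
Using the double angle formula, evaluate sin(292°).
sin(292°) = 2 sin 146° cos 146° = -0.9272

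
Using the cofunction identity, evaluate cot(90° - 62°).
cot(90° - 62°) = tan(62°) = 1.881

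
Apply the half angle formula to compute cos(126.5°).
cos(126.5°) = -√((1 + cos 253°)/2) = -0.5948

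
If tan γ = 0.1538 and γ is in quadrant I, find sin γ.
sin γ = 0.152 (using tan²γ + 1 = sec²γ)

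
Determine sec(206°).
sec(206°) = -1.113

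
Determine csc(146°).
csc(146°) = 1.788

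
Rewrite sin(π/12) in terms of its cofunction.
sin(π/12) = cos(π/2 - π/12) = cos(5π/12)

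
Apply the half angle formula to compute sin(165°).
sin(165°) = √((1 - cos 330°)/2) = (√6-√2)/4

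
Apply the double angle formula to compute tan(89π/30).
tan(89π/30) = 2 tan 89π/60 / (1 - tan²89π/60) = -0.1051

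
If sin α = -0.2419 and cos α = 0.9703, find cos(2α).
cos(2α) = cos²α - sin²α = 0.883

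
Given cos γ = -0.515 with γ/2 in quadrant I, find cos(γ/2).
cos(γ/2) = ±√((1 + cos γ)/2); positive since γ/2 ∈ QI, so cos(γ/2) = 0.4924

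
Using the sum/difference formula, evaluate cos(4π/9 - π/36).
cos(4π/9 - π/36) = cos 4π/9 cos π/36 + sin 4π/9 sin π/36 = (√6-√2)/4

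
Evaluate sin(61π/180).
sin(61π/180) = 0.8746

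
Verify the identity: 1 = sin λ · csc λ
RHS = sin λ · (1/sin λ) = 1 = LHS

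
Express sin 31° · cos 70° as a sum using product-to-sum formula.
sin 31° cos 70° = (1/2)[sin(31°+70°) + sin(31°-70°)]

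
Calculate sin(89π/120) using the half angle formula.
sin(89π/120) = √((1 - cos 89π/60)/2) = 0.7254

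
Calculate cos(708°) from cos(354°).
cos(708°) = cos²354° - sin²354° = 0.9781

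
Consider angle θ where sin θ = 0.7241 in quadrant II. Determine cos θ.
cos θ = ±√(1 - sin²θ) = -0.6897 (negative in QII)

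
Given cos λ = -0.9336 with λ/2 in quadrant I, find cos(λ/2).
cos(λ/2) = ±√((1 + cos λ)/2); positive since λ/2 ∈ QI, so cos(λ/2) = 0.1822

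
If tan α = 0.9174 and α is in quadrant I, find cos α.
cos α = 0.7369 (using tan²α + 1 = sec²α)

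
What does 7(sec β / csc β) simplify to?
7(sec β / csc β) = 7(tan β) (using Reciprocal identities)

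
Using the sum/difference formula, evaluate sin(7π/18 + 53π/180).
sin(7π/18 + 53π/180) = sin 7π/18 cos 53π/180 + cos 7π/18 sin 53π/180 = 0.8387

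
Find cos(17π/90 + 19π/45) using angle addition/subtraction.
cos(17π/90 + 19π/45) = cos 17π/90 cos 19π/45 - sin 17π/90 sin 19π/45 = -0.342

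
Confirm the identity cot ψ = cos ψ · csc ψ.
RHS = cos ψ · (1/sin ψ) = cos ψ/sin ψ = cot ψ = LHS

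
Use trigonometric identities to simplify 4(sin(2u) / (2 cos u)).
4(sin(2u) / (2 cos u)) = 4(sin u) (using Double angle)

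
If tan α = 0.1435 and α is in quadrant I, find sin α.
sin α = 0.142 (using tan²α + 1 = sec²α)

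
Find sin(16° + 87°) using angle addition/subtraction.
sin(16° + 87°) = sin 16° cos 87° + cos 16° sin 87° = 0.9744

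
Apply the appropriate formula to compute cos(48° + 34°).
cos(48° + 34°) = cos 48° cos 34° - sin 48° sin 34° = 0.1392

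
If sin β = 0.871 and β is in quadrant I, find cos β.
cos β = 0.4913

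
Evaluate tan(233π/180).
tan(233π/180) = 1.327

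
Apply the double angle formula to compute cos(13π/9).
cos(13π/9) = 2cos²13π/18 - 1 = -0.1736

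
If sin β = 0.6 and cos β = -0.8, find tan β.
tan β = sin β / cos β = -0.75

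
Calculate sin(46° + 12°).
sin(46° + 12°) = sin 46° cos 12° + cos 46° sin 12° = 0.848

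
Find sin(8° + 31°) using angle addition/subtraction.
sin(8° + 31°) = sin 8° cos 31° + cos 8° sin 31° = 0.6293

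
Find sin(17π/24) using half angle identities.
sin(17π/24) = √((1 - cos 17π/12)/2) = 0.7934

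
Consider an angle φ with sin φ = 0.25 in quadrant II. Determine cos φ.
cos φ = ±√(1 - sin²φ) = -0.9682 (negative in QII)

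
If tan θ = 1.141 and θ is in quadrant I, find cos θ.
cos θ = 0.6591 (using tan²θ + 1 = sec²θ)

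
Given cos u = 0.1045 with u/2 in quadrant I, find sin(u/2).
sin(u/2) = ±√((1 - cos u)/2); positive since u/2 ∈ QI, so sin(u/2) = 0.6691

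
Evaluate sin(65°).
sin(65°) = 0.9063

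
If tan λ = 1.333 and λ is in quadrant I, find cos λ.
cos λ = 0.6001 (using tan²λ + 1 = sec²λ)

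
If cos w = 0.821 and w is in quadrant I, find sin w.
sin w = 0.5709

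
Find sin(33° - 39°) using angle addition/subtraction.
sin(33° - 39°) = sin 33° cos 39° - cos 33° sin 39° = -0.1045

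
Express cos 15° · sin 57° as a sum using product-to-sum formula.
cos 15° sin 57° = (1/2)[sin(15°+57°) - sin(15°-57°)]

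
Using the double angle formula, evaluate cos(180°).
cos(180°) = cos²90° - sin²90° = -1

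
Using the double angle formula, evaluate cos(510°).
cos(510°) = cos²255° - sin²255° = -√3/2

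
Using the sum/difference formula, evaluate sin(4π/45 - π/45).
sin(4π/45 - π/45) = sin 4π/45 cos π/45 - cos 4π/45 sin π/45 = 0.2079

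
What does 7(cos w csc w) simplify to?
7(cos w csc w) = 7(cot w) (using Reciprocal + quotient)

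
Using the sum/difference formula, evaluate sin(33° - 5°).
sin(33° - 5°) = sin 33° cos 5° - cos 33° sin 5° = 0.4695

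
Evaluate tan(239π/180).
tan(239π/180) = 1.664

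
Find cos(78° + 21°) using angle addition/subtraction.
cos(78° + 21°) = cos 78° cos 21° - sin 78° sin 21° = -0.1564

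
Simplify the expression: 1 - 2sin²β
1 - 2sin²β = cos(2β) (using Double angle)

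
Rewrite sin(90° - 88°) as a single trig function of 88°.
sin(90° - 88°) = cos(88°)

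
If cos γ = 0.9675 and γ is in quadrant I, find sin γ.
sin γ = 0.2529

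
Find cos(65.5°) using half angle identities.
cos(65.5°) = √((1 + cos 131°)/2) = 0.4147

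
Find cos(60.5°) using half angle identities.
cos(60.5°) = √((1 + cos 121°)/2) = 0.4924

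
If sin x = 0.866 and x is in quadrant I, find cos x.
cos x = 0.5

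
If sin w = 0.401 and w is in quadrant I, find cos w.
cos w = 0.9161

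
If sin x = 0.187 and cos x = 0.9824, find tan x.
tan x = sin x / cos x = 0.1904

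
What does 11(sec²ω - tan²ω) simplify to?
11(sec²ω - tan²ω) = 11 (using Pythagorean identity)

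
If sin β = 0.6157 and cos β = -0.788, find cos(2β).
cos(2β) = cos²β - sin²β = 0.2419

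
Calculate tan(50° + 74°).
tan(50° + 74°) = (tan 50° + tan 74°)/(1 - tan 50° tan 74°) = -1.483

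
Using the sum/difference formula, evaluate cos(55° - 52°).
cos(55° - 52°) = cos 55° cos 52° + sin 55° sin 52° = 0.9986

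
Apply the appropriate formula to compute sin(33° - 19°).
sin(33° - 19°) = sin 33° cos 19° - cos 33° sin 19° = 0.2419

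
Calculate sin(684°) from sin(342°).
sin(684°) = 2 sin 342° cos 342° = -0.5878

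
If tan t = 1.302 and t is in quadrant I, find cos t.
cos t = 0.6091 (using tan²t + 1 = sec²t)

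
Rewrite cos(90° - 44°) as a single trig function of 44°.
cos(90° - 44°) = sin(44°)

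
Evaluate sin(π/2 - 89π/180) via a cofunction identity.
sin(π/2 - 89π/180) = cos(89π/180) = 0.01745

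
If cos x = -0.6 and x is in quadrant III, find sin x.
sin x = -0.8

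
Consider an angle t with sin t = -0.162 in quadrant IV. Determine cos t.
cos t = √(1 - sin²t) = 0.9868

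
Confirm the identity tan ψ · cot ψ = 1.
LHS = (sin ψ/cos ψ) · (cos ψ/sin ψ) = 1 = RHS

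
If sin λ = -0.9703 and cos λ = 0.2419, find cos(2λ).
cos(2λ) = cos²λ - sin²λ = -0.883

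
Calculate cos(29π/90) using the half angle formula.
cos(29π/90) = √((1 + cos 29π/45)/2) = 0.5299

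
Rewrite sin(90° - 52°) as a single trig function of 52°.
sin(90° - 52°) = cos(52°)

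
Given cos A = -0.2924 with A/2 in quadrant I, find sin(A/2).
sin(A/2) = ±√((1 - cos A)/2); positive since A/2 ∈ QI, so sin(A/2) = 0.8039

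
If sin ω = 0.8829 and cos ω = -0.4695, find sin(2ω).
sin(2ω) = 2 sin ω cos ω = -0.829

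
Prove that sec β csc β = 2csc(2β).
RHS = 2/sin(2β) = 2/(2 sin β cos β) = 1/(sin β cos β) = (1/cos β)(1/sin β) = sec β csc β = LHS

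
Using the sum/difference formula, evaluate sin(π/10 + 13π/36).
sin(π/10 + 13π/36) = sin π/10 cos 13π/36 + cos π/10 sin 13π/36 = 0.9925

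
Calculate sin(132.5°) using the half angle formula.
sin(132.5°) = √((1 - cos 265°)/2) = 0.7373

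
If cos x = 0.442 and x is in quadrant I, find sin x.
sin x = 0.897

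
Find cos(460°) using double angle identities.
cos(460°) = cos²230° - sin²230° = -0.1736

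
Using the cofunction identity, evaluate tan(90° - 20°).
tan(90° - 20°) = cot(20°) = 2.747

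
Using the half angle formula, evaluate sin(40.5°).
sin(40.5°) = √((1 - cos 81°)/2) = 0.6494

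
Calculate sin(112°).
sin(112°) = 0.9272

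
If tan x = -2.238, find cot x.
cot x = 1/tan x = -0.4468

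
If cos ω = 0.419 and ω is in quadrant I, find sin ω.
sin ω = 0.908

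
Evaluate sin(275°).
sin(275°) = -0.9962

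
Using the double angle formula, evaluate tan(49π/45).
tan(49π/45) = 2 tan 49π/90 / (1 - tan²49π/90) = 0.2867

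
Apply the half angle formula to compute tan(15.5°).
tan(15.5°) = sin 31° / (1 + cos 31°) = 0.2773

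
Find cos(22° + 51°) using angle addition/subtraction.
cos(22° + 51°) = cos 22° cos 51° - sin 22° sin 51° = 0.2924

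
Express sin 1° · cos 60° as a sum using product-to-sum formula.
sin 1° cos 60° = (1/2)[sin(1°+60°) + sin(1°-60°)]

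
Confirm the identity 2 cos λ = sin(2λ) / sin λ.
RHS = 2 sin λ cos λ / sin λ = 2 cos λ = LHS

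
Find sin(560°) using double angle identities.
sin(560°) = 2 sin 280° cos 280° = -0.342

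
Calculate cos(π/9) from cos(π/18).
cos(π/9) = cos²π/18 - sin²π/18 = 0.9397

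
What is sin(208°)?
sin(208°) = -0.4695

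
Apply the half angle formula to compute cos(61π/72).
cos(61π/72) = -√((1 + cos 61π/36)/2) = -0.887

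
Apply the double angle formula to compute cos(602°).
cos(602°) = cos²301° - sin²301° = -0.4695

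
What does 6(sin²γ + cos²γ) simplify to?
6(sin²γ + cos²γ) = 6 (using Pythagorean identity)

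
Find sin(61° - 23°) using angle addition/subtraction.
sin(61° - 23°) = sin 61° cos 23° - cos 61° sin 23° = 0.6157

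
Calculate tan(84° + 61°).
tan(84° + 61°) = (tan 84° + tan 61°)/(1 - tan 84° tan 61°) = -0.7002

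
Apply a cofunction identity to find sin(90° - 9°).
sin(90° - 9°) = cos(9°) = 0.9877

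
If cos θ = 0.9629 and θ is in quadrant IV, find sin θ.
sin θ = -0.2699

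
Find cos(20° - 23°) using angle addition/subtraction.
cos(20° - 23°) = cos 20° cos 23° + sin 20° sin 23° = 0.9986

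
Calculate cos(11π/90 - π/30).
cos(11π/90 - π/30) = cos 11π/90 cos π/30 + sin 11π/90 sin π/30 = 0.9613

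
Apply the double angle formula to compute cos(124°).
cos(124°) = cos²62° - sin²62° = -0.5592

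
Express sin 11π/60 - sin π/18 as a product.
sin 11π/60 - sin π/18 = 2 cos(43π/360) sin(23π/360)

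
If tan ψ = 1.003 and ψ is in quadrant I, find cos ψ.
cos ψ = 0.706 (using tan²ψ + 1 = sec²ψ)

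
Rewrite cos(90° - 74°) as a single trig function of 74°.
cos(90° - 74°) = sin(74°)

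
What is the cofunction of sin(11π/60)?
sin(11π/60) = cos(π/2 - 11π/60) = cos(19π/60)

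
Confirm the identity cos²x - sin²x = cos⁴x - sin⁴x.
RHS = (cos²x - sin²x)(cos²x + sin²x) = (cos²x - sin²x) · 1 = cos²x - sin²x = LHS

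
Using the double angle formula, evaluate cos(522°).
cos(522°) = cos²261° - sin²261° = -0.9511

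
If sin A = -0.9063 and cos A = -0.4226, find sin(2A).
sin(2A) = 2 sin A cos A = 0.766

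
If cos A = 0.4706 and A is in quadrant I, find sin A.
sin A = 0.8823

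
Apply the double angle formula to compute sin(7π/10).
sin(7π/10) = 2 sin 7π/20 cos 7π/20 = 0.809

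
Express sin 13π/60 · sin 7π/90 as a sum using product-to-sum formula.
sin 13π/60 sin 7π/90 = (1/2)[cos(13π/60-7π/90) - cos(13π/60+7π/90)]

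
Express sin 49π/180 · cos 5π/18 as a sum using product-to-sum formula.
sin 49π/180 cos 5π/18 = (1/2)[sin(49π/180+5π/18) + sin(49π/180-5π/18)]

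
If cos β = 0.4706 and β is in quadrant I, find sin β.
sin β = 0.8823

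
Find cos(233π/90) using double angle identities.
cos(233π/90) = cos²233π/180 - sin²233π/180 = -0.2756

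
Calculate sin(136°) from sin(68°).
sin(136°) = 2 sin 68° cos 68° = 0.6947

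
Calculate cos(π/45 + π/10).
cos(π/45 + π/10) = cos π/45 cos π/10 - sin π/45 sin π/10 = 0.9272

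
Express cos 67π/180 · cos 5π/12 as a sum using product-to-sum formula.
cos 67π/180 cos 5π/12 = (1/2)[cos(67π/180-5π/12) + cos(67π/180+5π/12)]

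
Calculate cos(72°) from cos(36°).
cos(72°) = cos²36° - sin²36° = 0.309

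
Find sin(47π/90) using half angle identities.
sin(47π/90) = √((1 - cos 47π/45)/2) = 0.9976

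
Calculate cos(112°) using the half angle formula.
cos(112°) = -√((1 + cos 224°)/2) = -0.3746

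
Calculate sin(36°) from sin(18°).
sin(36°) = 2 sin 18° cos 18° = 0.5878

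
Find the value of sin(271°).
sin(271°) = -0.9998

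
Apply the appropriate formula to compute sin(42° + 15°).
sin(42° + 15°) = sin 42° cos 15° + cos 42° sin 15° = 0.8387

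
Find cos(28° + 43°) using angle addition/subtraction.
cos(28° + 43°) = cos 28° cos 43° - sin 28° sin 43° = 0.3256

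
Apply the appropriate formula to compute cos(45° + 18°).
cos(45° + 18°) = cos 45° cos 18° - sin 45° sin 18° = 0.454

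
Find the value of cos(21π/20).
cos(21π/20) = -0.9877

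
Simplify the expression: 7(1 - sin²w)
7(1 - sin²w) = 7(cos²w) (using Pythagorean identity)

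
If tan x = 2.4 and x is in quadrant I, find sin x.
sin x = 0.9231 (using tan²x + 1 = sec²x)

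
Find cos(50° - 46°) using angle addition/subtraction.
cos(50° - 46°) = cos 50° cos 46° + sin 50° sin 46° = 0.9976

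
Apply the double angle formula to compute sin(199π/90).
sin(199π/90) = 2 sin 199π/180 cos 199π/180 = 0.6157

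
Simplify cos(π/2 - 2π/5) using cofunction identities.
cos(π/2 - 2π/5) = sin(2π/5)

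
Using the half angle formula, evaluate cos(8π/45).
cos(8π/45) = √((1 + cos 16π/45)/2) = 0.848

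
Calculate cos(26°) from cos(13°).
cos(26°) = cos²13° - sin²13° = 0.8988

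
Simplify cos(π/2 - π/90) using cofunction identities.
cos(π/2 - π/90) = sin(π/90)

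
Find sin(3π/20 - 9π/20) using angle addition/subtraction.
sin(3π/20 - 9π/20) = sin 3π/20 cos 9π/20 - cos 3π/20 sin 9π/20 = -0.809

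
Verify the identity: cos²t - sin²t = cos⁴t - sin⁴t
RHS = (cos²t - sin²t)(cos²t + sin²t) = (cos²t - sin²t) · 1 = cos²t - sin²t = LHS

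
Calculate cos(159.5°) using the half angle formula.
cos(159.5°) = -√((1 + cos 319°)/2) = -0.9367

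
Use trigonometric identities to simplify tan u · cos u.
tan u · cos u = sin u (using Quotient identity)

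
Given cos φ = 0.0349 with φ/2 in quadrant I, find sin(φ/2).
sin(φ/2) = ±√((1 - cos φ)/2); positive since φ/2 ∈ QI, so sin(φ/2) = 0.6947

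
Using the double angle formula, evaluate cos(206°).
cos(206°) = cos²103° - sin²103° = -0.8988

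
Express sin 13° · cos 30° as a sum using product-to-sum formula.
sin 13° cos 30° = (1/2)[sin(13°+30°) + sin(13°-30°)]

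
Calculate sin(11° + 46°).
sin(11° + 46°) = sin 11° cos 46° + cos 11° sin 46° = 0.8387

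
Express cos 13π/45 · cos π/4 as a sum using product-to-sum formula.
cos 13π/45 cos π/4 = (1/2)[cos(13π/45-π/4) + cos(13π/45+π/4)]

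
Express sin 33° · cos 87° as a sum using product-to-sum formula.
sin 33° cos 87° = (1/2)[sin(33°+87°) + sin(33°-87°)]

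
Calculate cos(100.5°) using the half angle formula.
cos(100.5°) = -√((1 + cos 201°)/2) = -0.1822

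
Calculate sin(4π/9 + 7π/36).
sin(4π/9 + 7π/36) = sin 4π/9 cos 7π/36 + cos 4π/9 sin 7π/36 = 0.9063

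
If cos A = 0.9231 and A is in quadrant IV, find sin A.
sin A = -0.3846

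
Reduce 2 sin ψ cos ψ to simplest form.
2 sin ψ cos ψ = sin(2ψ) (using Double angle)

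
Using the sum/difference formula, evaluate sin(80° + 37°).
sin(80° + 37°) = sin 80° cos 37° + cos 80° sin 37° = 0.891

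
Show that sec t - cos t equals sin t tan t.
LHS = 1/cos t - cos t = (1 - cos²t)/cos t = sin²t/cos t = sin t · (sin t/cos t) = sin t tan t = RHS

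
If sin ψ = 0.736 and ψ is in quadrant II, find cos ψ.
cos ψ = -0.677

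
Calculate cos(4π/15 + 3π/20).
cos(4π/15 + 3π/20) = cos 4π/15 cos 3π/20 - sin 4π/15 sin 3π/20 = (√6-√2)/4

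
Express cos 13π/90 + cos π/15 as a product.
cos 13π/90 + cos π/15 = 2 cos(19π/180) cos(7π/180)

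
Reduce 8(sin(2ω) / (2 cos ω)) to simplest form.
8(sin(2ω) / (2 cos ω)) = 8(sin ω) (using Double angle)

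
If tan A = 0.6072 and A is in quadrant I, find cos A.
cos A = 0.8548 (using tan²A + 1 = sec²A)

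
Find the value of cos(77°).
cos(77°) = 0.225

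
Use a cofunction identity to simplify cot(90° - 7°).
cot(90° - 7°) = tan(7°)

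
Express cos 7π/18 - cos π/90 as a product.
cos 7π/18 - cos π/90 = -2 sin(π/5) sin(17π/90)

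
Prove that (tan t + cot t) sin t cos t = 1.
LHS = (sin t/cos t + cos t/sin t) sin t cos t = ((sin²t + cos²t)/(sin t cos t)) · sin t cos t = sin²t + cos²t = 1 = RHS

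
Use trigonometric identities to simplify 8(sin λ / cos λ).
8(sin λ / cos λ) = 8(tan λ) (using Quotient identity)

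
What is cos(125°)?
cos(125°) = -0.5736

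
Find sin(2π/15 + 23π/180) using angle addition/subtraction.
sin(2π/15 + 23π/180) = sin 2π/15 cos 23π/180 + cos 2π/15 sin 23π/180 = 0.7314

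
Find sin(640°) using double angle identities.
sin(640°) = 2 sin 320° cos 320° = -0.9848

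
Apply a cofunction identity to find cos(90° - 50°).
cos(90° - 50°) = sin(50°) = 0.766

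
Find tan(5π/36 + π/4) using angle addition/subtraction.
tan(5π/36 + π/4) = (tan 5π/36 + tan π/4)/(1 - tan 5π/36 tan π/4) = 2.747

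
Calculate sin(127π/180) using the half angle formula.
sin(127π/180) = √((1 - cos 127π/90)/2) = 0.7986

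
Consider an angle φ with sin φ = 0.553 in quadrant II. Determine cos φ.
cos φ = ±√(1 - sin²φ) = -0.8332 (negative in QII)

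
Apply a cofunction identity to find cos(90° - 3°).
cos(90° - 3°) = sin(3°) = 0.05234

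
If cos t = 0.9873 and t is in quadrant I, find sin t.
sin t = 0.1589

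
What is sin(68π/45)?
sin(68π/45) = -0.9994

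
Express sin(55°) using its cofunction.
sin(55°) = cos(90° - 55°) = cos(35°)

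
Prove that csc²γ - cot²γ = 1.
LHS = 1/sin²γ - cos²γ/sin²γ = (1 - cos²γ)/sin²γ = sin²γ/sin²γ = 1 = RHS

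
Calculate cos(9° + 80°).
cos(9° + 80°) = cos 9° cos 80° - sin 9° sin 80° = 0.01745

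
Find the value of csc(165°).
csc(165°) = 3.864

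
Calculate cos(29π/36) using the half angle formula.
cos(29π/36) = -√((1 + cos 29π/18)/2) = -0.8192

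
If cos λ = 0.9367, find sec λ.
sec λ = 1/cos λ = 1.068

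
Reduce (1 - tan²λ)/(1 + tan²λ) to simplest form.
(1 - tan²λ)/(1 + tan²λ) = cos(2λ) (using Double angle)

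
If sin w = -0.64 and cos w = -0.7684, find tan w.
tan w = sin w / cos w = 0.8329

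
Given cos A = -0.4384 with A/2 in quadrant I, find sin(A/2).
sin(A/2) = ±√((1 - cos A)/2); positive since A/2 ∈ QI, so sin(A/2) = 0.8481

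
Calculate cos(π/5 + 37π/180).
cos(π/5 + 37π/180) = cos π/5 cos 37π/180 - sin π/5 sin 37π/180 = 0.2924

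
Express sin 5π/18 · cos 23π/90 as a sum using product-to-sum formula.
sin 5π/18 cos 23π/90 = (1/2)[sin(5π/18+23π/90) + sin(5π/18-23π/90)]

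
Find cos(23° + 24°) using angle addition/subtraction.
cos(23° + 24°) = cos 23° cos 24° - sin 23° sin 24° = 0.682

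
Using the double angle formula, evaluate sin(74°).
sin(74°) = 2 sin 37° cos 37° = 0.9613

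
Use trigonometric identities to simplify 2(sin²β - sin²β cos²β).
2(sin²β - sin²β cos²β) = 2(sin⁴β) (using Factoring)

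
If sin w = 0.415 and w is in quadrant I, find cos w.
cos w = 0.9098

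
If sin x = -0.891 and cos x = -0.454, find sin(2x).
sin(2x) = 2 sin x cos x = 0.809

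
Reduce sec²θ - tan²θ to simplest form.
sec²θ - tan²θ = 1 (using Pythagorean identity)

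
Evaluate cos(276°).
cos(276°) = 0.1045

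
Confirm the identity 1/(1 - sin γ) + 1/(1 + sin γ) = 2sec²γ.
LHS = [(1 + sin γ) + (1 - sin γ)] / [(1 - sin γ)(1 + sin γ)] = 2/(1 - sin²γ) = 2/cos²γ = 2sec²γ = RHS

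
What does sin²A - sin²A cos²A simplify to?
sin²A - sin²A cos²A = sin⁴A (using Factoring)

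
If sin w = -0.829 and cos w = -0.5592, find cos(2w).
cos(2w) = cos²w - sin²w = -0.3745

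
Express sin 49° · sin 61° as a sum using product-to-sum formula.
sin 49° sin 61° = (1/2)[cos(49°-61°) - cos(49°+61°)]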